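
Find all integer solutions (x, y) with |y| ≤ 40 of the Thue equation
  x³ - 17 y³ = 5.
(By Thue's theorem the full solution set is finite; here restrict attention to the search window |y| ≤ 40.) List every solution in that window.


The equation is x³ - 17y³ = 5. For fixed y, x³ = 17·y³ + 5, so a solution requires the RHS to be a perfect cube.
Strategy: iterate y from -40 to 40, compute RHS = 17·y³ + 5, and check whether it is a (positive or negative) perfect cube.
Check small values of y:
  y = 0: RHS = 5 is not a perfect cube.
  y = 1: RHS = 22 is not a perfect cube.
  y = -1: RHS = -12 is not a perfect cube.
  y = 2: RHS = 141 is not a perfect cube.
  y = -2: RHS = -131 is not a perfect cube.
  y = 3: RHS = 464 is not a perfect cube.
  y = -3: RHS = -454 is not a perfect cube.
Continuing the search up to |y| = 40 finds no solutions either.
No (x, y) in the scanned range satisfies the equation.

No integer solutions with |y| ≤ 40.


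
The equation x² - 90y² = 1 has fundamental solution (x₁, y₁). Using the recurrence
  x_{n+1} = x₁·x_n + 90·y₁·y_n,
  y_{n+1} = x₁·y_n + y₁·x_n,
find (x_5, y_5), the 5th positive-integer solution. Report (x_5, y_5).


Step 1: Find the fundamental solution (x₁, y₁) of x² - 90y² = 1.
  Expand √90 as a continued fraction. a₀ = ⌊√90⌋ = 9; iterate m_{k+1} = d_k·a_k − m_k, d_{k+1} = (90 − m_{k+1}²)/d_k, a_{k+1} = ⌊(a₀ + m_{k+1})/d_{k+1}⌋ (starting m₀ = 0, d₀ = 1), with convergents p_k = a_k·p_{k-1} + p_{k-2}, q_k = a_k·q_{k-1} + q_{k-2} (p₋₁ = 1, q₋₁ = 0):
  k = 0: a₀ = 9; p₀/q₀ = 9/1; p₀² − 90·q₀² = 81 − 90 = -9.
  k = 1: m = 9, d = 9, a = ⌊(9 + 9)/9⌋ = 2; p/q = (2·9 + 1)/(2·1 + 0) = 19/2; p² − 90·q² = 361 − 360 = 1.
  The first convergent with p² − 90·q² = 1 gives the fundamental solution (x₁, y₁) = (19, 2).
Step 2: Apply the recurrence (x_{n+1}, y_{n+1}) = (x₁x_n + 90y₁y_n, x₁y_n + y₁x_n) repeatedly.
  From (x_1, y_1) = (19, 2): x_2 = 19·19 + 90·2·2 = 721; y_2 = 19·2 + 2·19 = 76.
  From (x_2, y_2) = (721, 76): x_3 = 19·721 + 90·2·76 = 27379; y_3 = 19·76 + 2·721 = 2886.
  From (x_3, y_3) = (27379, 2886): x_4 = 19·27379 + 90·2·2886 = 1039681; y_4 = 19·2886 + 2·27379 = 109592.
  From (x_4, y_4) = (1039681, 109592): x_5 = 19·1039681 + 90·2·109592 = 39480499; y_5 = 19·109592 + 2·1039681 = 4161610.
Step 3: Verify x_5² - 90·y_5² = 1558709801289001 - 1558709801289000 = 1 (should be 1). ✓

(x_1, y_1) = (19, 2); (x_5, y_5) = (39480499, 4161610).


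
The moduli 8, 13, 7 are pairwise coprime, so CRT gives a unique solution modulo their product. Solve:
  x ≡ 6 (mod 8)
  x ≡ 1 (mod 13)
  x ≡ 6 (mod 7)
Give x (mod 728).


Moduli 8, 13, 7 are pairwise coprime; by CRT there is a unique solution modulo M = 8 · 13 · 7 = 728.
Solve pairwise, accumulating the modulus:
  Start with x ≡ 6 (mod 8).
  Combine with x ≡ 1 (mod 13): since gcd(8, 13) = 1, we get a unique residue mod 104.
    Write x = 6 + 8·t and substitute into x ≡ 1 (mod 13): 8·t ≡ 1 − 6 = -5 (mod 13).
    Reduce coefficients mod 13: 8·t ≡ 8 (mod 13).
    The inverse of 8 mod 13 is 5 (since 8·5 = 40 = 3·13 + 1), so t ≡ 5·8 = 40 ≡ 1 (mod 13).
    Then x = 6 + 8·1 = 14, valid modulo lcm(8, 13) = 104: x ≡ 14 (mod 104).
  Combine with x ≡ 6 (mod 7): since gcd(104, 7) = 1, we get a unique residue mod 728.
    Write x = 14 + 104·t and substitute into x ≡ 6 (mod 7): 104·t ≡ 6 − 14 = -8 (mod 7).
    Reduce coefficients mod 7: 6·t ≡ 6 (mod 7).
    The inverse of 6 mod 7 is 6 (since 6·6 = 36 = 5·7 + 1), so t ≡ 6·6 = 36 ≡ 1 (mod 7).
    Then x = 14 + 104·1 = 118, valid modulo lcm(104, 7) = 728: x ≡ 118 (mod 728).
Verify: 118 mod 8 = 6 ✓, 118 mod 13 = 1 ✓, 118 mod 7 = 6 ✓.

x ≡ 118 (mod 728).


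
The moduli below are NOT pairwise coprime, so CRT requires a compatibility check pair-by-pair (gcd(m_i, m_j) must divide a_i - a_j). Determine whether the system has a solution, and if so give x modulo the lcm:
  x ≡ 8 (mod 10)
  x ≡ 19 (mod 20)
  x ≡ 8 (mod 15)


Moduli 10, 20, 15 are not pairwise coprime, so CRT works modulo lcm(m_i) when all pairwise compatibility conditions hold.
Pairwise compatibility: gcd(m_i, m_j) must divide a_i - a_j for every pair.
Merge one congruence at a time:
  Start: x ≡ 8 (mod 10).
  Combine with x ≡ 19 (mod 20): gcd(10, 20) = 10, and 19 - 8 = 11 is NOT divisible by 10.
    ⇒ system is inconsistent (no integer solution).

No solution (the system is inconsistent).


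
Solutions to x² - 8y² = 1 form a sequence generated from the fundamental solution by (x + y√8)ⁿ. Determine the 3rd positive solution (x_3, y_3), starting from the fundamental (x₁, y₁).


Step 1: Find the fundamental solution (x₁, y₁) of x² - 8y² = 1.
  Expand √8 as a continued fraction. a₀ = ⌊√8⌋ = 2; iterate m_{k+1} = d_k·a_k − m_k, d_{k+1} = (8 − m_{k+1}²)/d_k, a_{k+1} = ⌊(a₀ + m_{k+1})/d_{k+1}⌋ (starting m₀ = 0, d₀ = 1), with convergents p_k = a_k·p_{k-1} + p_{k-2}, q_k = a_k·q_{k-1} + q_{k-2} (p₋₁ = 1, q₋₁ = 0):
  k = 0: a₀ = 2; p₀/q₀ = 2/1; p₀² − 8·q₀² = 4 − 8 = -4.
  k = 1: m = 2, d = 4, a = ⌊(2 + 2)/4⌋ = 1; p/q = (1·2 + 1)/(1·1 + 0) = 3/1; p² − 8·q² = 9 − 8 = 1.
  The first convergent with p² − 8·q² = 1 gives the fundamental solution (x₁, y₁) = (3, 1).
Step 2: Apply the recurrence (x_{n+1}, y_{n+1}) = (x₁x_n + 8y₁y_n, x₁y_n + y₁x_n) repeatedly.
  From (x_1, y_1) = (3, 1): x_2 = 3·3 + 8·1·1 = 17; y_2 = 3·1 + 1·3 = 6.
  From (x_2, y_2) = (17, 6): x_3 = 3·17 + 8·1·6 = 99; y_3 = 3·6 + 1·17 = 35.
Step 3: Verify x_3² - 8·y_3² = 9801 - 9800 = 1 (should be 1). ✓

(x_1, y_1) = (3, 1); (x_3, y_3) = (99, 35).


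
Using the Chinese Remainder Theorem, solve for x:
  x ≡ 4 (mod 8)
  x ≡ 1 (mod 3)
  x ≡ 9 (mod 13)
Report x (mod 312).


Moduli 8, 3, 13 are pairwise coprime; by CRT there is a unique solution modulo M = 8 · 3 · 13 = 312.
Solve pairwise, accumulating the modulus:
  Start with x ≡ 4 (mod 8).
  Combine with x ≡ 1 (mod 3): since gcd(8, 3) = 1, we get a unique residue mod 24.
    Write x = 4 + 8·t and substitute into x ≡ 1 (mod 3): 8·t ≡ 1 − 4 = -3 (mod 3).
    Reduce coefficients mod 3: 2·t ≡ 0 (mod 3).
    The inverse of 2 mod 3 is 2 (since 2·2 = 4 = 1·3 + 1), so t ≡ 2·0 = 0 ≡ 0 (mod 3).
    Then x = 4 + 8·0 = 4, valid modulo lcm(8, 3) = 24: x ≡ 4 (mod 24).
  Combine with x ≡ 9 (mod 13): since gcd(24, 13) = 1, we get a unique residue mod 312.
    Write x = 4 + 24·t and substitute into x ≡ 9 (mod 13): 24·t ≡ 9 − 4 = 5 (mod 13).
    Reduce coefficients mod 13: 11·t ≡ 5 (mod 13).
    The inverse of 11 mod 13 is 6 (since 11·6 = 66 = 5·13 + 1), so t ≡ 6·5 = 30 ≡ 4 (mod 13).
    Then x = 4 + 24·4 = 100, valid modulo lcm(24, 13) = 312: x ≡ 100 (mod 312).
Verify: 100 mod 8 = 4 ✓, 100 mod 3 = 1 ✓, 100 mod 13 = 9 ✓.

x ≡ 100 (mod 312).


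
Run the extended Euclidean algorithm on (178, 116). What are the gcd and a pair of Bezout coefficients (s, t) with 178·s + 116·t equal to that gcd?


Euclidean algorithm on (178, 116) — divide until remainder is 0:
  178 = 1 · 116 + 62
  116 = 1 · 62 + 54
  62 = 1 · 54 + 8
  54 = 6 · 8 + 6
  8 = 1 · 6 + 2
  6 = 3 · 2 + 0
gcd(178, 116) = 2.
Track Bezout coefficients alongside the remainders: start with r₀ = 178 = a·1 + b·0 (s = 1, t = 0) and r₁ = 116 = a·0 + b·1 (s = 0, t = 1); each new remainder r_{k+1} = r_{k-1} − q_k·r_k inherits s_{k+1} = s_{k-1} − q_k·s_k, t_{k+1} = t_{k-1} − q_k·t_k, so r_k = a·s_k + b·t_k at every step:
  q = 1: r = 62, s = 1 − 1·0 = 1, t = 0 − 1·1 = -1  (check: 178·1 + 116·(-1) = 62)
  q = 1: r = 54, s = 0 − 1·1 = -1, t = 1 − 1·(-1) = 2  (check: 178·(-1) + 116·2 = 54)
  q = 1: r = 8, s = 1 − 1·(-1) = 2, t = -1 − 1·2 = -3  (check: 178·2 + 116·(-3) = 8)
  q = 6: r = 6, s = -1 − 6·2 = -13, t = 2 − 6·(-3) = 20  (check: 178·(-13) + 116·20 = 6)
  q = 1: r = 2, s = 2 − 1·(-13) = 15, t = -3 − 1·20 = -23  (check: 178·15 + 116·(-23) = 2)
The row with r = 2 (the gcd) gives the Bezout coefficients s = 15, t = -23.
Result: 178 · (15) + 116 · (-23) = 2.

gcd(178, 116) = 2; s = 15, t = -23 (check: 178·15 + 116·(-23) = 2).


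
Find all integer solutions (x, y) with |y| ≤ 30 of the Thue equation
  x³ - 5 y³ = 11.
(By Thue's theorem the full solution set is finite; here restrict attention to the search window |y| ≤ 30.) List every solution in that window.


The equation is x³ - 5y³ = 11. For fixed y, x³ = 5·y³ + 11, so a solution requires the RHS to be a perfect cube.
Strategy: iterate y from -30 to 30, compute RHS = 5·y³ + 11, and check whether it is a (positive or negative) perfect cube.
Check small values of y:
  y = 0: RHS = 11 is not a perfect cube.
  y = 1: RHS = 16 is not a perfect cube.
  y = -1: RHS = 6 is not a perfect cube.
  y = 2: RHS = 51 is not a perfect cube.
  y = -2: RHS = -29 is not a perfect cube.
  y = 3: RHS = 146 is not a perfect cube.
  y = -3: RHS = -124 is not a perfect cube.
Continuing the search up to |y| = 30 finds no solutions either.
No (x, y) in the scanned range satisfies the equation.

No integer solutions with |y| ≤ 30.


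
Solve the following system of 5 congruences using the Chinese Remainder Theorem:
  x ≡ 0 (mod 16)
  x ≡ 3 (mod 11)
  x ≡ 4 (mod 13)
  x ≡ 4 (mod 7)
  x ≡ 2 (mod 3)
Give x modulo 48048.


Product of moduli M = 16 · 11 · 13 · 7 · 3 = 48048.
Merge one congruence at a time:
  Start: x ≡ 0 (mod 16).
  Combine with x ≡ 3 (mod 11); new modulus lcm = 176.
    Write x = 0 + 16·t and substitute into x ≡ 3 (mod 11): 16·t ≡ 3 − 0 = 3 (mod 11).
    Reduce coefficients mod 11: 5·t ≡ 3 (mod 11).
    The inverse of 5 mod 11 is 9 (since 5·9 = 45 = 4·11 + 1), so t ≡ 9·3 = 27 ≡ 5 (mod 11).
    Then x = 0 + 16·5 = 80, valid modulo lcm(16, 11) = 176: x ≡ 80 (mod 176).
  Combine with x ≡ 4 (mod 13); new modulus lcm = 2288.
    Write x = 80 + 176·t and substitute into x ≡ 4 (mod 13): 176·t ≡ 4 − 80 = -76 (mod 13).
    Reduce coefficients mod 13: 7·t ≡ 2 (mod 13).
    The inverse of 7 mod 13 is 2 (since 7·2 = 14 = 1·13 + 1), so t ≡ 2·2 = 4 ≡ 4 (mod 13).
    Then x = 80 + 176·4 = 784, valid modulo lcm(176, 13) = 2288: x ≡ 784 (mod 2288).
  Combine with x ≡ 4 (mod 7); new modulus lcm = 16016.
    Write x = 784 + 2288·t and substitute into x ≡ 4 (mod 7): 2288·t ≡ 4 − 784 = -780 (mod 7).
    Reduce coefficients mod 7: 6·t ≡ 4 (mod 7).
    The inverse of 6 mod 7 is 6 (since 6·6 = 36 = 5·7 + 1), so t ≡ 6·4 = 24 ≡ 3 (mod 7).
    Then x = 784 + 2288·3 = 7648, valid modulo lcm(2288, 7) = 16016: x ≡ 7648 (mod 16016).
  Combine with x ≡ 2 (mod 3); new modulus lcm = 48048.
    Write x = 7648 + 16016·t and substitute into x ≡ 2 (mod 3): 16016·t ≡ 2 − 7648 = -7646 (mod 3).
    Reduce coefficients mod 3: 2·t ≡ 1 (mod 3).
    The inverse of 2 mod 3 is 2 (since 2·2 = 4 = 1·3 + 1), so t ≡ 2·1 = 2 ≡ 2 (mod 3).
    Then x = 7648 + 16016·2 = 39680, valid modulo lcm(16016, 3) = 48048: x ≡ 39680 (mod 48048).
Verify against each original: 39680 mod 16 = 0, 39680 mod 11 = 3, 39680 mod 13 = 4, 39680 mod 7 = 4, 39680 mod 3 = 2.

x ≡ 39680 (mod 48048).


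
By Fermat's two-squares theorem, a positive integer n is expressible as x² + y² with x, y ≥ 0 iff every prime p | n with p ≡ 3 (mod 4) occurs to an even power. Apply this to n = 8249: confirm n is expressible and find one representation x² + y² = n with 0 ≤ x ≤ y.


Step 1: Factor n = 8249 = 73 · 113.
Step 2: Check the mod-4 condition on each prime factor: 73 ≡ 1 (mod 4), exponent 1; 113 ≡ 1 (mod 4), exponent 1.
All primes ≡ 3 (mod 4) appear to even exponent (or don't appear), so by the two-squares theorem n IS expressible as a sum of two squares.
Step 3: Build a representation. Here n = 73 · 113 is a product of primes ≡ 1 (mod 4). Each prime p ≡ 1 (mod 4) is itself a sum of two squares; find a² by testing p − a² for a perfect square:
  73: 73 − 1² = 72, 73 − 2² = 69, 73 − 3² = 64 = 8² ⇒ 73 = 3² + 8².
  113: 113 − 1² = 112, 113 − 2² = 109, 113 − 3² = 104, 113 − 4² = 97, 113 − 5² = 88, 113 − 6² = 77, 113 − 7² = 64 = 8² ⇒ 113 = 7² + 8².
  Combine using the Brahmagupta–Fibonacci identity (a² + b²)(c² + d²) = (ac − bd)² + (ad + bc)² = (ac + bd)² + (ad − bc)²:
  73 · 113 = 8249: from (3² + 8²)(7² + 8²), take (3·7 − 8·8, 3·8 + 8·7) = (21 − 64, 24 + 56) = (-43, 80); dropping signs (only squares matter) gives (43, 80); check 43² + 80² = 1849 + 6400 = 8249 ✓.
Step 4: Order so x ≤ y and verify: 43² + 80² = 1849 + 6400 = 8249 = n. ✓

n = 8249 = 43² + 80² (one valid representation with x ≤ y).


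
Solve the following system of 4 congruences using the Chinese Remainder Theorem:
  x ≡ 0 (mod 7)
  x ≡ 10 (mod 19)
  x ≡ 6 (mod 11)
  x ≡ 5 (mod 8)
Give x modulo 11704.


Product of moduli M = 7 · 19 · 11 · 8 = 11704.
Merge one congruence at a time:
  Start: x ≡ 0 (mod 7).
  Combine with x ≡ 10 (mod 19); new modulus lcm = 133.
    Write x = 0 + 7·t and substitute into x ≡ 10 (mod 19): 7·t ≡ 10 − 0 = 10 (mod 19).
    The inverse of 7 mod 19 is 11 (since 7·11 = 77 = 4·19 + 1), so t ≡ 11·10 = 110 ≡ 15 (mod 19).
    Then x = 0 + 7·15 = 105, valid modulo lcm(7, 19) = 133: x ≡ 105 (mod 133).
  Combine with x ≡ 6 (mod 11); new modulus lcm = 1463.
    Write x = 105 + 133·t and substitute into x ≡ 6 (mod 11): 133·t ≡ 6 − 105 = -99 (mod 11).
    Reduce coefficients mod 11: 1·t ≡ 0 (mod 11).
    So t ≡ 0 (mod 11).
    Then x = 105 + 133·0 = 105, valid modulo lcm(133, 11) = 1463: x ≡ 105 (mod 1463).
  Combine with x ≡ 5 (mod 8); new modulus lcm = 11704.
    Write x = 105 + 1463·t and substitute into x ≡ 5 (mod 8): 1463·t ≡ 5 − 105 = -100 (mod 8).
    Reduce coefficients mod 8: 7·t ≡ 4 (mod 8).
    The inverse of 7 mod 8 is 7 (since 7·7 = 49 = 6·8 + 1), so t ≡ 7·4 = 28 ≡ 4 (mod 8).
    Then x = 105 + 1463·4 = 5957, valid modulo lcm(1463, 8) = 11704: x ≡ 5957 (mod 11704).
Verify against each original: 5957 mod 7 = 0, 5957 mod 19 = 10, 5957 mod 11 = 6, 5957 mod 8 = 5.

x ≡ 5957 (mod 11704).


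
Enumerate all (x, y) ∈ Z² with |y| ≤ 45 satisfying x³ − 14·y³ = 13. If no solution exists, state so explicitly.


The equation is x³ - 14y³ = 13. For fixed y, x³ = 14·y³ + 13, so a solution requires the RHS to be a perfect cube.
Strategy: iterate y from -45 to 45, compute RHS = 14·y³ + 13, and check whether it is a (positive or negative) perfect cube.
Check small values of y:
  y = 0: RHS = 13 is not a perfect cube.
  y = 1: RHS = 27 = (3)³ ⇒ x = 3 works.
  y = -1: RHS = -1 = (-1)³ ⇒ x = -1 works.
  y = 2: RHS = 125 = (5)³ ⇒ x = 5 works.
  y = -2: RHS = -99 is not a perfect cube.
  y = 3: RHS = 391 is not a perfect cube.
  y = -3: RHS = -365 is not a perfect cube.
Continuing the search up to |y| = 45 finds no further solutions beyond those listed.
Collected solutions: (-1, -1), (3, 1), (5, 2).

Solutions (with |y| ≤ 45): (-1, -1), (3, 1), (5, 2).


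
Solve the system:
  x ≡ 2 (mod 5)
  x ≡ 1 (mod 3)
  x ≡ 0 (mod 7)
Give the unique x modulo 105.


Moduli 5, 3, 7 are pairwise coprime; by CRT there is a unique solution modulo M = 5 · 3 · 7 = 105.
Solve pairwise, accumulating the modulus:
  Start with x ≡ 2 (mod 5).
  Combine with x ≡ 1 (mod 3): since gcd(5, 3) = 1, we get a unique residue mod 15.
    Write x = 2 + 5·t and substitute into x ≡ 1 (mod 3): 5·t ≡ 1 − 2 = -1 (mod 3).
    Reduce coefficients mod 3: 2·t ≡ 2 (mod 3).
    The inverse of 2 mod 3 is 2 (since 2·2 = 4 = 1·3 + 1), so t ≡ 2·2 = 4 ≡ 1 (mod 3).
    Then x = 2 + 5·1 = 7, valid modulo lcm(5, 3) = 15: x ≡ 7 (mod 15).
  Combine with x ≡ 0 (mod 7): since gcd(15, 7) = 1, we get a unique residue mod 105.
    Write x = 7 + 15·t and substitute into x ≡ 0 (mod 7): 15·t ≡ 0 − 7 = -7 (mod 7).
    Reduce coefficients mod 7: 1·t ≡ 0 (mod 7).
    So t ≡ 0 (mod 7).
    Then x = 7 + 15·0 = 7, valid modulo lcm(15, 7) = 105: x ≡ 7 (mod 105).
Verify: 7 mod 5 = 2 ✓, 7 mod 3 = 1 ✓, 7 mod 7 = 0 ✓.

x ≡ 7 (mod 105).


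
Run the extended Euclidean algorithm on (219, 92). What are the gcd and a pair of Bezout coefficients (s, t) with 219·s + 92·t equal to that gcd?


Euclidean algorithm on (219, 92) — divide until remainder is 0:
  219 = 2 · 92 + 35
  92 = 2 · 35 + 22
  35 = 1 · 22 + 13
  22 = 1 · 13 + 9
  13 = 1 · 9 + 4
  9 = 2 · 4 + 1
  4 = 4 · 1 + 0
gcd(219, 92) = 1.
Track Bezout coefficients alongside the remainders: start with r₀ = 219 = a·1 + b·0 (s = 1, t = 0) and r₁ = 92 = a·0 + b·1 (s = 0, t = 1); each new remainder r_{k+1} = r_{k-1} − q_k·r_k inherits s_{k+1} = s_{k-1} − q_k·s_k, t_{k+1} = t_{k-1} − q_k·t_k, so r_k = a·s_k + b·t_k at every step:
  q = 2: r = 35, s = 1 − 2·0 = 1, t = 0 − 2·1 = -2  (check: 219·1 + 92·(-2) = 35)
  q = 2: r = 22, s = 0 − 2·1 = -2, t = 1 − 2·(-2) = 5  (check: 219·(-2) + 92·5 = 22)
  q = 1: r = 13, s = 1 − 1·(-2) = 3, t = -2 − 1·5 = -7  (check: 219·3 + 92·(-7) = 13)
  q = 1: r = 9, s = -2 − 1·3 = -5, t = 5 − 1·(-7) = 12  (check: 219·(-5) + 92·12 = 9)
  q = 1: r = 4, s = 3 − 1·(-5) = 8, t = -7 − 1·12 = -19  (check: 219·8 + 92·(-19) = 4)
  q = 2: r = 1, s = -5 − 2·8 = -21, t = 12 − 2·(-19) = 50  (check: 219·(-21) + 92·50 = 1)
The row with r = 1 (the gcd) gives the Bezout coefficients s = -21, t = 50.
Result: 219 · (-21) + 92 · (50) = 1.

gcd(219, 92) = 1; s = -21, t = 50 (check: 219·(-21) + 92·50 = 1).


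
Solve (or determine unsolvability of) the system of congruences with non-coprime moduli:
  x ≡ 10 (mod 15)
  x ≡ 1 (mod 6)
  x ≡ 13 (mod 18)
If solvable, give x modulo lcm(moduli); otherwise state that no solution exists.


Moduli 15, 6, 18 are not pairwise coprime, so CRT works modulo lcm(m_i) when all pairwise compatibility conditions hold.
Pairwise compatibility: gcd(m_i, m_j) must divide a_i - a_j for every pair.
Merge one congruence at a time:
  Start: x ≡ 10 (mod 15).
  Combine with x ≡ 1 (mod 6): gcd(15, 6) = 3; 1 - 10 = -9, which IS divisible by 3, so compatible.
    Write x = 10 + 15·t and substitute into x ≡ 1 (mod 6): 15·t ≡ 1 − 10 = -9 (mod 6).
    Divide the congruence (and modulus) by g = 3: 5·t ≡ -3 (mod 2).
    Reduce coefficients mod 2: 1·t ≡ 1 (mod 2).
    So t ≡ 1 (mod 2).
    Then x = 10 + 15·1 = 25, valid modulo lcm(15, 6) = 30: x ≡ 25 (mod 30).
  Combine with x ≡ 13 (mod 18): gcd(30, 18) = 6; 13 - 25 = -12, which IS divisible by 6, so compatible.
    Write x = 25 + 30·t and substitute into x ≡ 13 (mod 18): 30·t ≡ 13 − 25 = -12 (mod 18).
    Divide the congruence (and modulus) by g = 6: 5·t ≡ -2 (mod 3).
    Reduce coefficients mod 3: 2·t ≡ 1 (mod 3).
    The inverse of 2 mod 3 is 2 (since 2·2 = 4 = 1·3 + 1), so t ≡ 2·1 = 2 ≡ 2 (mod 3).
    Then x = 25 + 30·2 = 85, valid modulo lcm(30, 18) = 90: x ≡ 85 (mod 90).
Verify: 85 mod 15 = 10, 85 mod 6 = 1, 85 mod 18 = 13.

x ≡ 85 (mod 90).


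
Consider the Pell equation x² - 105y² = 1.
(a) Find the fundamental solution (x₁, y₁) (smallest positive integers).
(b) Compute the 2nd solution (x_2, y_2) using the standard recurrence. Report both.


Step 1: Find the fundamental solution (x₁, y₁) of x² - 105y² = 1.
  Expand √105 as a continued fraction. a₀ = ⌊√105⌋ = 10; iterate m_{k+1} = d_k·a_k − m_k, d_{k+1} = (105 − m_{k+1}²)/d_k, a_{k+1} = ⌊(a₀ + m_{k+1})/d_{k+1}⌋ (starting m₀ = 0, d₀ = 1), with convergents p_k = a_k·p_{k-1} + p_{k-2}, q_k = a_k·q_{k-1} + q_{k-2} (p₋₁ = 1, q₋₁ = 0):
  k = 0: a₀ = 10; p₀/q₀ = 10/1; p₀² − 105·q₀² = 100 − 105 = -5.
  k = 1: m = 10, d = 5, a = ⌊(10 + 10)/5⌋ = 4; p/q = (4·10 + 1)/(4·1 + 0) = 41/4; p² − 105·q² = 1681 − 1680 = 1.
  The first convergent with p² − 105·q² = 1 gives the fundamental solution (x₁, y₁) = (41, 4).
Step 2: Apply the recurrence (x_{n+1}, y_{n+1}) = (x₁x_n + 105y₁y_n, x₁y_n + y₁x_n) repeatedly.
  From (x_1, y_1) = (41, 4): x_2 = 41·41 + 105·4·4 = 3361; y_2 = 41·4 + 4·41 = 328.
Step 3: Verify x_2² - 105·y_2² = 11296321 - 11296320 = 1 (should be 1). ✓

(x_1, y_1) = (41, 4); (x_2, y_2) = (3361, 328).


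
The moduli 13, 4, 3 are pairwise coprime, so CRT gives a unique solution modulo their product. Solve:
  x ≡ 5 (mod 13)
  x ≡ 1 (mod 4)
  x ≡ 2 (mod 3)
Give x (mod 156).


Moduli 13, 4, 3 are pairwise coprime; by CRT there is a unique solution modulo M = 13 · 4 · 3 = 156.
Solve pairwise, accumulating the modulus:
  Start with x ≡ 5 (mod 13).
  Combine with x ≡ 1 (mod 4): since gcd(13, 4) = 1, we get a unique residue mod 52.
    Write x = 5 + 13·t and substitute into x ≡ 1 (mod 4): 13·t ≡ 1 − 5 = -4 (mod 4).
    Reduce coefficients mod 4: 1·t ≡ 0 (mod 4).
    So t ≡ 0 (mod 4).
    Then x = 5 + 13·0 = 5, valid modulo lcm(13, 4) = 52: x ≡ 5 (mod 52).
  Combine with x ≡ 2 (mod 3): since gcd(52, 3) = 1, we get a unique residue mod 156.
    Write x = 5 + 52·t and substitute into x ≡ 2 (mod 3): 52·t ≡ 2 − 5 = -3 (mod 3).
    Reduce coefficients mod 3: 1·t ≡ 0 (mod 3).
    So t ≡ 0 (mod 3).
    Then x = 5 + 52·0 = 5, valid modulo lcm(52, 3) = 156: x ≡ 5 (mod 156).
Verify: 5 mod 13 = 5 ✓, 5 mod 4 = 1 ✓, 5 mod 3 = 2 ✓.

x ≡ 5 (mod 156).


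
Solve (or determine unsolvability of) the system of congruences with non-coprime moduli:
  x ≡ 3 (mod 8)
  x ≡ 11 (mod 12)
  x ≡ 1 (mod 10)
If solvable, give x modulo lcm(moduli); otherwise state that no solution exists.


Moduli 8, 12, 10 are not pairwise coprime, so CRT works modulo lcm(m_i) when all pairwise compatibility conditions hold.
Pairwise compatibility: gcd(m_i, m_j) must divide a_i - a_j for every pair.
Merge one congruence at a time:
  Start: x ≡ 3 (mod 8).
  Combine with x ≡ 11 (mod 12): gcd(8, 12) = 4; 11 - 3 = 8, which IS divisible by 4, so compatible.
    Write x = 3 + 8·t and substitute into x ≡ 11 (mod 12): 8·t ≡ 11 − 3 = 8 (mod 12).
    Divide the congruence (and modulus) by g = 4: 2·t ≡ 2 (mod 3).
    The inverse of 2 mod 3 is 2 (since 2·2 = 4 = 1·3 + 1), so t ≡ 2·2 = 4 ≡ 1 (mod 3).
    Then x = 3 + 8·1 = 11, valid modulo lcm(8, 12) = 24: x ≡ 11 (mod 24).
  Combine with x ≡ 1 (mod 10): gcd(24, 10) = 2; 1 - 11 = -10, which IS divisible by 2, so compatible.
    Write x = 11 + 24·t and substitute into x ≡ 1 (mod 10): 24·t ≡ 1 − 11 = -10 (mod 10).
    Divide the congruence (and modulus) by g = 2: 12·t ≡ -5 (mod 5).
    Reduce coefficients mod 5: 2·t ≡ 0 (mod 5).
    The inverse of 2 mod 5 is 3 (since 2·3 = 6 = 1·5 + 1), so t ≡ 3·0 = 0 ≡ 0 (mod 5).
    Then x = 11 + 24·0 = 11, valid modulo lcm(24, 10) = 120: x ≡ 11 (mod 120).
Verify: 11 mod 8 = 3, 11 mod 12 = 11, 11 mod 10 = 1.

x ≡ 11 (mod 120).


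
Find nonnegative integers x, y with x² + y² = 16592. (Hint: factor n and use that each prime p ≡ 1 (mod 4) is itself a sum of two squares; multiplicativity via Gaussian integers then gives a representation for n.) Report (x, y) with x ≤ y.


Step 1: Factor n = 16592 = 2^4 · 17 · 61.
Step 2: Check the mod-4 condition on each prime factor: 2 = 2 (special); 17 ≡ 1 (mod 4), exponent 1; 61 ≡ 1 (mod 4), exponent 1.
All primes ≡ 3 (mod 4) appear to even exponent (or don't appear), so by the two-squares theorem n IS expressible as a sum of two squares.
Step 3: Build a representation. Group n = k² · m with k = 4 and m = 17 · 61 = 1037 (a product of primes ≡ 1 (mod 4)); a representation of m scales to one of n via (k·x)² + (k·y)² = k²(x² + y²). Each prime p ≡ 1 (mod 4) is itself a sum of two squares; find a² by testing p − a² for a perfect square:
  17: 17 − 1² = 16 = 4² ⇒ 17 = 1² + 4².
  61: 61 − 1² = 60, 61 − 2² = 57, 61 − 3² = 52, 61 − 4² = 45, 61 − 5² = 36 = 6² ⇒ 61 = 5² + 6².
  Combine using the Brahmagupta–Fibonacci identity (a² + b²)(c² + d²) = (ac − bd)² + (ad + bc)² = (ac + bd)² + (ad − bc)²:
  17 · 61 = 1037: from (1² + 4²)(5² + 6²), take (1·5 − 4·6, 1·6 + 4·5) = (5 − 24, 6 + 20) = (-19, 26); dropping signs (only squares matter) gives (19, 26); check 19² + 26² = 361 + 676 = 1037 ✓.
  Scale by k = 4: (4·19, 4·26) = (76, 104).
Step 4: Order so x ≤ y and verify: 76² + 104² = 5776 + 10816 = 16592 = n. ✓

n = 16592 = 76² + 104² (one valid representation with x ≤ y).


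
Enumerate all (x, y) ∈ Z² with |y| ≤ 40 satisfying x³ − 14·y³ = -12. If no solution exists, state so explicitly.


The equation is x³ - 14y³ = -12. For fixed y, x³ = 14·y³ − 12, so a solution requires the RHS to be a perfect cube.
Strategy: iterate y from -40 to 40, compute RHS = 14·y³ − 12, and check whether it is a (positive or negative) perfect cube.
Check small values of y:
  y = 0: RHS = -12 is not a perfect cube.
  y = 1: RHS = 2 is not a perfect cube.
  y = -1: RHS = -26 is not a perfect cube.
  y = 2: RHS = 100 is not a perfect cube.
  y = -2: RHS = -124 is not a perfect cube.
  y = 3: RHS = 366 is not a perfect cube.
  y = -3: RHS = -390 is not a perfect cube.
Continuing the search up to |y| = 40 finds no solutions either.
No (x, y) in the scanned range satisfies the equation.

No integer solutions with |y| ≤ 40.


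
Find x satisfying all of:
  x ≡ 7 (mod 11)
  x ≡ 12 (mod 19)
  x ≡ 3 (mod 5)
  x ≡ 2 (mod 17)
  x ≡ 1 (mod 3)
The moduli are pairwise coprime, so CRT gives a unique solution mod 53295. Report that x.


Product of moduli M = 11 · 19 · 5 · 17 · 3 = 53295.
Merge one congruence at a time:
  Start: x ≡ 7 (mod 11).
  Combine with x ≡ 12 (mod 19); new modulus lcm = 209.
    Write x = 7 + 11·t and substitute into x ≡ 12 (mod 19): 11·t ≡ 12 − 7 = 5 (mod 19).
    The inverse of 11 mod 19 is 7 (since 11·7 = 77 = 4·19 + 1), so t ≡ 7·5 = 35 ≡ 16 (mod 19).
    Then x = 7 + 11·16 = 183, valid modulo lcm(11, 19) = 209: x ≡ 183 (mod 209).
  Combine with x ≡ 3 (mod 5); new modulus lcm = 1045.
    Write x = 183 + 209·t and substitute into x ≡ 3 (mod 5): 209·t ≡ 3 − 183 = -180 (mod 5).
    Reduce coefficients mod 5: 4·t ≡ 0 (mod 5).
    The inverse of 4 mod 5 is 4 (since 4·4 = 16 = 3·5 + 1), so t ≡ 4·0 = 0 ≡ 0 (mod 5).
    Then x = 183 + 209·0 = 183, valid modulo lcm(209, 5) = 1045: x ≡ 183 (mod 1045).
  Combine with x ≡ 2 (mod 17); new modulus lcm = 17765.
    Write x = 183 + 1045·t and substitute into x ≡ 2 (mod 17): 1045·t ≡ 2 − 183 = -181 (mod 17).
    Reduce coefficients mod 17: 8·t ≡ 6 (mod 17).
    The inverse of 8 mod 17 is 15 (since 8·15 = 120 = 7·17 + 1), so t ≡ 15·6 = 90 ≡ 5 (mod 17).
    Then x = 183 + 1045·5 = 5408, valid modulo lcm(1045, 17) = 17765: x ≡ 5408 (mod 17765).
  Combine with x ≡ 1 (mod 3); new modulus lcm = 53295.
    Write x = 5408 + 17765·t and substitute into x ≡ 1 (mod 3): 17765·t ≡ 1 − 5408 = -5407 (mod 3).
    Reduce coefficients mod 3: 2·t ≡ 2 (mod 3).
    The inverse of 2 mod 3 is 2 (since 2·2 = 4 = 1·3 + 1), so t ≡ 2·2 = 4 ≡ 1 (mod 3).
    Then x = 5408 + 17765·1 = 23173, valid modulo lcm(17765, 3) = 53295: x ≡ 23173 (mod 53295).
Verify against each original: 23173 mod 11 = 7, 23173 mod 19 = 12, 23173 mod 5 = 3, 23173 mod 17 = 2, 23173 mod 3 = 1.

x ≡ 23173 (mod 53295).


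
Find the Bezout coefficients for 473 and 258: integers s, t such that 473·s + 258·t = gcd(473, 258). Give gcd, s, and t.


Euclidean algorithm on (473, 258) — divide until remainder is 0:
  473 = 1 · 258 + 215
  258 = 1 · 215 + 43
  215 = 5 · 43 + 0
gcd(473, 258) = 43.
Track Bezout coefficients alongside the remainders: start with r₀ = 473 = a·1 + b·0 (s = 1, t = 0) and r₁ = 258 = a·0 + b·1 (s = 0, t = 1); each new remainder r_{k+1} = r_{k-1} − q_k·r_k inherits s_{k+1} = s_{k-1} − q_k·s_k, t_{k+1} = t_{k-1} − q_k·t_k, so r_k = a·s_k + b·t_k at every step:
  q = 1: r = 215, s = 1 − 1·0 = 1, t = 0 − 1·1 = -1  (check: 473·1 + 258·(-1) = 215)
  q = 1: r = 43, s = 0 − 1·1 = -1, t = 1 − 1·(-1) = 2  (check: 473·(-1) + 258·2 = 43)
The row with r = 43 (the gcd) gives the Bezout coefficients s = -1, t = 2.
Result: 473 · (-1) + 258 · (2) = 43.

gcd(473, 258) = 43; s = -1, t = 2 (check: 473·(-1) + 258·2 = 43).


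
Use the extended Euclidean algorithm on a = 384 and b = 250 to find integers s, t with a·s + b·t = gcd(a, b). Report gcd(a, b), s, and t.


Euclidean algorithm on (384, 250) — divide until remainder is 0:
  384 = 1 · 250 + 134
  250 = 1 · 134 + 116
  134 = 1 · 116 + 18
  116 = 6 · 18 + 8
  18 = 2 · 8 + 2
  8 = 4 · 2 + 0
gcd(384, 250) = 2.
Track Bezout coefficients alongside the remainders: start with r₀ = 384 = a·1 + b·0 (s = 1, t = 0) and r₁ = 250 = a·0 + b·1 (s = 0, t = 1); each new remainder r_{k+1} = r_{k-1} − q_k·r_k inherits s_{k+1} = s_{k-1} − q_k·s_k, t_{k+1} = t_{k-1} − q_k·t_k, so r_k = a·s_k + b·t_k at every step:
  q = 1: r = 134, s = 1 − 1·0 = 1, t = 0 − 1·1 = -1  (check: 384·1 + 250·(-1) = 134)
  q = 1: r = 116, s = 0 − 1·1 = -1, t = 1 − 1·(-1) = 2  (check: 384·(-1) + 250·2 = 116)
  q = 1: r = 18, s = 1 − 1·(-1) = 2, t = -1 − 1·2 = -3  (check: 384·2 + 250·(-3) = 18)
  q = 6: r = 8, s = -1 − 6·2 = -13, t = 2 − 6·(-3) = 20  (check: 384·(-13) + 250·20 = 8)
  q = 2: r = 2, s = 2 − 2·(-13) = 28, t = -3 − 2·20 = -43  (check: 384·28 + 250·(-43) = 2)
The row with r = 2 (the gcd) gives the Bezout coefficients s = 28, t = -43.
Result: 384 · (28) + 250 · (-43) = 2.

gcd(384, 250) = 2; s = 28, t = -43 (check: 384·28 + 250·(-43) = 2).


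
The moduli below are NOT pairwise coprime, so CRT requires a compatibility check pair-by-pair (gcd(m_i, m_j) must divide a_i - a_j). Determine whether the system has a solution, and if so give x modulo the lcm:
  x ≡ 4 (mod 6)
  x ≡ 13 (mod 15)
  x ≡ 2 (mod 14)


Moduli 6, 15, 14 are not pairwise coprime, so CRT works modulo lcm(m_i) when all pairwise compatibility conditions hold.
Pairwise compatibility: gcd(m_i, m_j) must divide a_i - a_j for every pair.
Merge one congruence at a time:
  Start: x ≡ 4 (mod 6).
  Combine with x ≡ 13 (mod 15): gcd(6, 15) = 3; 13 - 4 = 9, which IS divisible by 3, so compatible.
    Write x = 4 + 6·t and substitute into x ≡ 13 (mod 15): 6·t ≡ 13 − 4 = 9 (mod 15).
    Divide the congruence (and modulus) by g = 3: 2·t ≡ 3 (mod 5).
    The inverse of 2 mod 5 is 3 (since 2·3 = 6 = 1·5 + 1), so t ≡ 3·3 = 9 ≡ 4 (mod 5).
    Then x = 4 + 6·4 = 28, valid modulo lcm(6, 15) = 30: x ≡ 28 (mod 30).
  Combine with x ≡ 2 (mod 14): gcd(30, 14) = 2; 2 - 28 = -26, which IS divisible by 2, so compatible.
    Write x = 28 + 30·t and substitute into x ≡ 2 (mod 14): 30·t ≡ 2 − 28 = -26 (mod 14).
    Divide the congruence (and modulus) by g = 2: 15·t ≡ -13 (mod 7).
    Reduce coefficients mod 7: 1·t ≡ 1 (mod 7).
    So t ≡ 1 (mod 7).
    Then x = 28 + 30·1 = 58, valid modulo lcm(30, 14) = 210: x ≡ 58 (mod 210).
Verify: 58 mod 6 = 4, 58 mod 15 = 13, 58 mod 14 = 2.

x ≡ 58 (mod 210).


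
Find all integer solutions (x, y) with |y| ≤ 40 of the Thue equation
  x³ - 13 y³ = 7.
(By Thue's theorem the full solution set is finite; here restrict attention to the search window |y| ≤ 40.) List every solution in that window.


The equation is x³ - 13y³ = 7. For fixed y, x³ = 13·y³ + 7, so a solution requires the RHS to be a perfect cube.
Strategy: iterate y from -40 to 40, compute RHS = 13·y³ + 7, and check whether it is a (positive or negative) perfect cube.
Check small values of y:
  y = 0: RHS = 7 is not a perfect cube.
  y = 1: RHS = 20 is not a perfect cube.
  y = -1: RHS = -6 is not a perfect cube.
  y = 2: RHS = 111 is not a perfect cube.
  y = -2: RHS = -97 is not a perfect cube.
  y = 3: RHS = 358 is not a perfect cube.
  y = -3: RHS = -344 is not a perfect cube.
Continuing the search up to |y| = 40 finds no solutions either.
No (x, y) in the scanned range satisfies the equation.

No integer solutions with |y| ≤ 40.


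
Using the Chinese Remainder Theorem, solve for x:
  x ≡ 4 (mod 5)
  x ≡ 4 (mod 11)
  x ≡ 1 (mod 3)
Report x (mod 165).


Moduli 5, 11, 3 are pairwise coprime; by CRT there is a unique solution modulo M = 5 · 11 · 3 = 165.
Solve pairwise, accumulating the modulus:
  Start with x ≡ 4 (mod 5).
  Combine with x ≡ 4 (mod 11): since gcd(5, 11) = 1, we get a unique residue mod 55.
    Write x = 4 + 5·t and substitute into x ≡ 4 (mod 11): 5·t ≡ 4 − 4 = 0 (mod 11).
    The inverse of 5 mod 11 is 9 (since 5·9 = 45 = 4·11 + 1), so t ≡ 9·0 = 0 ≡ 0 (mod 11).
    Then x = 4 + 5·0 = 4, valid modulo lcm(5, 11) = 55: x ≡ 4 (mod 55).
  Combine with x ≡ 1 (mod 3): since gcd(55, 3) = 1, we get a unique residue mod 165.
    Write x = 4 + 55·t and substitute into x ≡ 1 (mod 3): 55·t ≡ 1 − 4 = -3 (mod 3).
    Reduce coefficients mod 3: 1·t ≡ 0 (mod 3).
    So t ≡ 0 (mod 3).
    Then x = 4 + 55·0 = 4, valid modulo lcm(55, 3) = 165: x ≡ 4 (mod 165).
Verify: 4 mod 5 = 4 ✓, 4 mod 11 = 4 ✓, 4 mod 3 = 1 ✓.

x ≡ 4 (mod 165).


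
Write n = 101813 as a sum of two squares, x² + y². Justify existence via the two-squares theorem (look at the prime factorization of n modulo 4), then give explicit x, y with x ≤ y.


Step 1: Factor n = 101813 = 17 · 53 · 113.
Step 2: Check the mod-4 condition on each prime factor: 17 ≡ 1 (mod 4), exponent 1; 53 ≡ 1 (mod 4), exponent 1; 113 ≡ 1 (mod 4), exponent 1.
All primes ≡ 3 (mod 4) appear to even exponent (or don't appear), so by the two-squares theorem n IS expressible as a sum of two squares.
Step 3: Build a representation. Here n = 17 · 53 · 113 is a product of primes ≡ 1 (mod 4). Each prime p ≡ 1 (mod 4) is itself a sum of two squares; find a² by testing p − a² for a perfect square:
  17: 17 − 1² = 16 = 4² ⇒ 17 = 1² + 4².
  53: 53 − 1² = 52, 53 − 2² = 49 = 7² ⇒ 53 = 2² + 7².
  113: 113 − 1² = 112, 113 − 2² = 109, 113 − 3² = 104, 113 − 4² = 97, 113 − 5² = 88, 113 − 6² = 77, 113 − 7² = 64 = 8² ⇒ 113 = 7² + 8².
  Combine using the Brahmagupta–Fibonacci identity (a² + b²)(c² + d²) = (ac − bd)² + (ad + bc)² = (ac + bd)² + (ad − bc)²:
  17 · 53 = 901: from (1² + 4²)(2² + 7²), take (1·2 − 4·7, 1·7 + 4·2) = (2 − 28, 7 + 8) = (-26, 15); dropping signs (only squares matter) gives (26, 15); check 26² + 15² = 676 + 225 = 901 ✓.
  901 · 113 = 101813: from (26² + 15²)(7² + 8²), take (26·7 − 15·8, 26·8 + 15·7) = (182 − 120, 208 + 105) = (62, 313); check 62² + 313² = 3844 + 97969 = 101813 ✓.
Step 4: Order so x ≤ y and verify: 62² + 313² = 3844 + 97969 = 101813 = n. ✓

n = 101813 = 62² + 313² (one valid representation with x ≤ y).


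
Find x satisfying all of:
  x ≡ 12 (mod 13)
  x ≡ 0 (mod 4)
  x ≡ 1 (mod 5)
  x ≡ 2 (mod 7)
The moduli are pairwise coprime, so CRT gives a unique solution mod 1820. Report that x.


Product of moduli M = 13 · 4 · 5 · 7 = 1820.
Merge one congruence at a time:
  Start: x ≡ 12 (mod 13).
  Combine with x ≡ 0 (mod 4); new modulus lcm = 52.
    Write x = 12 + 13·t and substitute into x ≡ 0 (mod 4): 13·t ≡ 0 − 12 = -12 (mod 4).
    Reduce coefficients mod 4: 1·t ≡ 0 (mod 4).
    So t ≡ 0 (mod 4).
    Then x = 12 + 13·0 = 12, valid modulo lcm(13, 4) = 52: x ≡ 12 (mod 52).
  Combine with x ≡ 1 (mod 5); new modulus lcm = 260.
    Write x = 12 + 52·t and substitute into x ≡ 1 (mod 5): 52·t ≡ 1 − 12 = -11 (mod 5).
    Reduce coefficients mod 5: 2·t ≡ 4 (mod 5).
    The inverse of 2 mod 5 is 3 (since 2·3 = 6 = 1·5 + 1), so t ≡ 3·4 = 12 ≡ 2 (mod 5).
    Then x = 12 + 52·2 = 116, valid modulo lcm(52, 5) = 260: x ≡ 116 (mod 260).
  Combine with x ≡ 2 (mod 7); new modulus lcm = 1820.
    Write x = 116 + 260·t and substitute into x ≡ 2 (mod 7): 260·t ≡ 2 − 116 = -114 (mod 7).
    Reduce coefficients mod 7: 1·t ≡ 5 (mod 7).
    So t ≡ 5 (mod 7).
    Then x = 116 + 260·5 = 1416, valid modulo lcm(260, 7) = 1820: x ≡ 1416 (mod 1820).
Verify against each original: 1416 mod 13 = 12, 1416 mod 4 = 0, 1416 mod 5 = 1, 1416 mod 7 = 2.

x ≡ 1416 (mod 1820).


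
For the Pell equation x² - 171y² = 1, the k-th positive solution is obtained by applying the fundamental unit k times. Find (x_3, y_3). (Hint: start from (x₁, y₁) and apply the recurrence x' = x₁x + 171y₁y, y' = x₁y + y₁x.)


Step 1: Find the fundamental solution (x₁, y₁) of x² - 171y² = 1.
  Expand √171 as a continued fraction. a₀ = ⌊√171⌋ = 13; iterate m_{k+1} = d_k·a_k − m_k, d_{k+1} = (171 − m_{k+1}²)/d_k, a_{k+1} = ⌊(a₀ + m_{k+1})/d_{k+1}⌋ (starting m₀ = 0, d₀ = 1), with convergents p_k = a_k·p_{k-1} + p_{k-2}, q_k = a_k·q_{k-1} + q_{k-2} (p₋₁ = 1, q₋₁ = 0):
  k = 0: a₀ = 13; p₀/q₀ = 13/1; p₀² − 171·q₀² = 169 − 171 = -2.
  k = 1: m = 13, d = 2, a = ⌊(13 + 13)/2⌋ = 13; p/q = (13·13 + 1)/(13·1 + 0) = 170/13; p² − 171·q² = 28900 − 28899 = 1.
  The first convergent with p² − 171·q² = 1 gives the fundamental solution (x₁, y₁) = (170, 13).
Step 2: Apply the recurrence (x_{n+1}, y_{n+1}) = (x₁x_n + 171y₁y_n, x₁y_n + y₁x_n) repeatedly.
  From (x_1, y_1) = (170, 13): x_2 = 170·170 + 171·13·13 = 57799; y_2 = 170·13 + 13·170 = 4420.
  From (x_2, y_2) = (57799, 4420): x_3 = 170·57799 + 171·13·4420 = 19651490; y_3 = 170·4420 + 13·57799 = 1502787.
Step 3: Verify x_3² - 171·y_3² = 386181059220100 - 386181059220099 = 1 (should be 1). ✓

(x_1, y_1) = (170, 13); (x_3, y_3) = (19651490, 1502787).


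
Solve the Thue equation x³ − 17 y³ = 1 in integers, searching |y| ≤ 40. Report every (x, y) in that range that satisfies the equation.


The equation is x³ - 17y³ = 1. For fixed y, x³ = 17·y³ + 1, so a solution requires the RHS to be a perfect cube.
Strategy: iterate y from -40 to 40, compute RHS = 17·y³ + 1, and check whether it is a (positive or negative) perfect cube.
Check small values of y:
  y = 0: RHS = 1 = (1)³ ⇒ x = 1 works.
  y = 1: RHS = 18 is not a perfect cube.
  y = -1: RHS = -16 is not a perfect cube.
  y = 2: RHS = 137 is not a perfect cube.
  y = -2: RHS = -135 is not a perfect cube.
  y = 3: RHS = 460 is not a perfect cube.
  y = -3: RHS = -458 is not a perfect cube.
Continuing, at y = 7: RHS = 5832 = (18)³ ⇒ x = 18 works.
Searching the remaining y in |y| ≤ 40 finds no further solutions.
Collected solutions: (1, 0), (18, 7).

Solutions (with |y| ≤ 40): (1, 0), (18, 7).


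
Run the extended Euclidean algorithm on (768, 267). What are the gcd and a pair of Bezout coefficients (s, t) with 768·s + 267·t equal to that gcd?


Euclidean algorithm on (768, 267) — divide until remainder is 0:
  768 = 2 · 267 + 234
  267 = 1 · 234 + 33
  234 = 7 · 33 + 3
  33 = 11 · 3 + 0
gcd(768, 267) = 3.
Track Bezout coefficients alongside the remainders: start with r₀ = 768 = a·1 + b·0 (s = 1, t = 0) and r₁ = 267 = a·0 + b·1 (s = 0, t = 1); each new remainder r_{k+1} = r_{k-1} − q_k·r_k inherits s_{k+1} = s_{k-1} − q_k·s_k, t_{k+1} = t_{k-1} − q_k·t_k, so r_k = a·s_k + b·t_k at every step:
  q = 2: r = 234, s = 1 − 2·0 = 1, t = 0 − 2·1 = -2  (check: 768·1 + 267·(-2) = 234)
  q = 1: r = 33, s = 0 − 1·1 = -1, t = 1 − 1·(-2) = 3  (check: 768·(-1) + 267·3 = 33)
  q = 7: r = 3, s = 1 − 7·(-1) = 8, t = -2 − 7·3 = -23  (check: 768·8 + 267·(-23) = 3)
The row with r = 3 (the gcd) gives the Bezout coefficients s = 8, t = -23.
Result: 768 · (8) + 267 · (-23) = 3.

gcd(768, 267) = 3; s = 8, t = -23 (check: 768·8 + 267·(-23) = 3).


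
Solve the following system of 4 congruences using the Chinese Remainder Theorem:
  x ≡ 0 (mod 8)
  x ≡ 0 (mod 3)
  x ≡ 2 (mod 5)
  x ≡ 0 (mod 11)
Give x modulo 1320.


Product of moduli M = 8 · 3 · 5 · 11 = 1320.
Merge one congruence at a time:
  Start: x ≡ 0 (mod 8).
  Combine with x ≡ 0 (mod 3); new modulus lcm = 24.
    Write x = 0 + 8·t and substitute into x ≡ 0 (mod 3): 8·t ≡ 0 − 0 = 0 (mod 3).
    Reduce coefficients mod 3: 2·t ≡ 0 (mod 3).
    The inverse of 2 mod 3 is 2 (since 2·2 = 4 = 1·3 + 1), so t ≡ 2·0 = 0 ≡ 0 (mod 3).
    Then x = 0 + 8·0 = 0, valid modulo lcm(8, 3) = 24: x ≡ 0 (mod 24).
  Combine with x ≡ 2 (mod 5); new modulus lcm = 120.
    Write x = 0 + 24·t and substitute into x ≡ 2 (mod 5): 24·t ≡ 2 − 0 = 2 (mod 5).
    Reduce coefficients mod 5: 4·t ≡ 2 (mod 5).
    The inverse of 4 mod 5 is 4 (since 4·4 = 16 = 3·5 + 1), so t ≡ 4·2 = 8 ≡ 3 (mod 5).
    Then x = 0 + 24·3 = 72, valid modulo lcm(24, 5) = 120: x ≡ 72 (mod 120).
  Combine with x ≡ 0 (mod 11); new modulus lcm = 1320.
    Write x = 72 + 120·t and substitute into x ≡ 0 (mod 11): 120·t ≡ 0 − 72 = -72 (mod 11).
    Reduce coefficients mod 11: 10·t ≡ 5 (mod 11).
    The inverse of 10 mod 11 is 10 (since 10·10 = 100 = 9·11 + 1), so t ≡ 10·5 = 50 ≡ 6 (mod 11).
    Then x = 72 + 120·6 = 792, valid modulo lcm(120, 11) = 1320: x ≡ 792 (mod 1320).
Verify against each original: 792 mod 8 = 0, 792 mod 3 = 0, 792 mod 5 = 2, 792 mod 11 = 0.

x ≡ 792 (mod 1320).
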